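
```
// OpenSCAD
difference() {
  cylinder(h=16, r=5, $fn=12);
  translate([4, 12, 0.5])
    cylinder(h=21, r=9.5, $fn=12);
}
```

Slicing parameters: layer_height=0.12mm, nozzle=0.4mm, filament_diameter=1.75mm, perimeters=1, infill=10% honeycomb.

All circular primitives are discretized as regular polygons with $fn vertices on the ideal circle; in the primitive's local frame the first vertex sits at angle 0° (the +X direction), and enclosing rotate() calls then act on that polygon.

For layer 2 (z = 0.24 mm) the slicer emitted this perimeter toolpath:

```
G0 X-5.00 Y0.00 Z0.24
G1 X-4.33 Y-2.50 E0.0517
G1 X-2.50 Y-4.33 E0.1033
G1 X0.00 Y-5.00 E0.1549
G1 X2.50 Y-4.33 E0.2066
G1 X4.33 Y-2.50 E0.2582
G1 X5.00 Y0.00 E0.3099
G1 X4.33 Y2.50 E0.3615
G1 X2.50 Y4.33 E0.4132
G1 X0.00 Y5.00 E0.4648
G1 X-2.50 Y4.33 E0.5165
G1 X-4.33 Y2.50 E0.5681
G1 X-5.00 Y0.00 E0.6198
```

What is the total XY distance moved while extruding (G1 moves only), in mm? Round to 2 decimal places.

Sum the Euclidean lengths of each G1 segment: total = 31.06 mm.

31.06 mm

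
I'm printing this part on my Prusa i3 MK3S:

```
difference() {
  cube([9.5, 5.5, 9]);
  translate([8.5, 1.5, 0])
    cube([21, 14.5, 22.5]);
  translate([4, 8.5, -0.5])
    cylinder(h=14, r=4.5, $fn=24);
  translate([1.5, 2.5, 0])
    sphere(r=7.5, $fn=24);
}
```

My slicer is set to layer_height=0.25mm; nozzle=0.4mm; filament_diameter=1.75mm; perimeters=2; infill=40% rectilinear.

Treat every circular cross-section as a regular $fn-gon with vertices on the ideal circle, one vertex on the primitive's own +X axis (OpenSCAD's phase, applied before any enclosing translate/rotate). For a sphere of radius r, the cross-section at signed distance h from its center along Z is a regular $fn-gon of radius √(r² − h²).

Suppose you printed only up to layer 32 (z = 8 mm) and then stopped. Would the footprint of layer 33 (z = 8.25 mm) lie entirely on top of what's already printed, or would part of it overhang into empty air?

Compare the two slices. At z = 8: the 9.5×5.5 cube contributes its full rectangle (area 52.25 mm²); the cube at (8.5, 1.5) (footprint 21×14.5) is included at this height (area 304.50 mm²); the r=4.5 cylinder at (4, 8.5) contributes a regular 24-gon of circumradius 4.5 (area = (24/2)·4.500²·sin(360°/24) = 62.89 mm²); the sphere at (1.5, 2.5) is not intersected at this z (|z−center|=8.000 > r=7.5); Taking the first minus the rest: starting from the 9.5×5.5 cube (52.25 mm²), the 21×14.5 cube at (8.5, 1.5) partially overlaps it — only the 4.00 mm² overlap (of its 304.50 mm²) is removed, clipping the outline; the r=4.5 cylinder at (4, 8.5) partially overlaps it — only the 6.78 mm² overlap (of its 62.89 mm²) is removed, clipping the outline — area = 41.47 mm². At z = 8.25: the cube is present — its section is the full 9.5×5.5 rectangle (area 52.25 mm²); the cube at (8.5, 1.5) is present — its section is the full 21×14.5 rectangle (area 304.50 mm²); the cylinder at (4, 8.5): section is a regular 24-gon, circumradius r=4.5 (area = (24/2)·4.500²·sin(360°/24) = 62.89 mm²); the sphere at (1.5, 2.5) is absent (|z−center|=8.250 > r=7.5); After the difference (first − rest): starting from the 9.5×5.5 cube (52.25 mm²), the 21×14.5 cube at (8.5, 1.5) partially overlaps it — only the 4.00 mm² overlap (of its 304.50 mm²) is removed, clipping the outline; the r=4.5 cylinder at (4, 8.5) partially overlaps it — only the 6.78 mm² overlap (of its 62.89 mm²) is removed, clipping the outline — area = 41.47 mm². Checking containment: the cross-section at z = 8.25 is a subset of the cross-section at z = 8.

entirely on top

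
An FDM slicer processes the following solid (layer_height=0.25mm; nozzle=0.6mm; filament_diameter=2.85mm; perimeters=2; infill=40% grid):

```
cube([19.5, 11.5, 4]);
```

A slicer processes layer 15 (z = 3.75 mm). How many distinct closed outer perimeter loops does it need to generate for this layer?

At z = 3.75 mm: the cube (footprint 19.5×11.5) is included at this height. The result has 1 disconnected region.

1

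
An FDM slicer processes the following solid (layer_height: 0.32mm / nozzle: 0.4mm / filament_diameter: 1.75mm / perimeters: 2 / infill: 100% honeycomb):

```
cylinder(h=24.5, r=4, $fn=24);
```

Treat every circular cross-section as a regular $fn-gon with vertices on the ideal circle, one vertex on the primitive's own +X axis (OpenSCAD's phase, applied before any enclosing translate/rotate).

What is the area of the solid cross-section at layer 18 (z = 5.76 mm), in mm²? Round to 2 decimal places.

At z = 5.76 mm: the r=4 cylinder gives a regular 24-gon of circumradius 4 (constant along its height) (area = (24/2)·4.000²·sin(360°/24) = 49.69 mm²). Overall, the cross-section is a single solid region. Net area = 49.69 mm².

49.69 mm²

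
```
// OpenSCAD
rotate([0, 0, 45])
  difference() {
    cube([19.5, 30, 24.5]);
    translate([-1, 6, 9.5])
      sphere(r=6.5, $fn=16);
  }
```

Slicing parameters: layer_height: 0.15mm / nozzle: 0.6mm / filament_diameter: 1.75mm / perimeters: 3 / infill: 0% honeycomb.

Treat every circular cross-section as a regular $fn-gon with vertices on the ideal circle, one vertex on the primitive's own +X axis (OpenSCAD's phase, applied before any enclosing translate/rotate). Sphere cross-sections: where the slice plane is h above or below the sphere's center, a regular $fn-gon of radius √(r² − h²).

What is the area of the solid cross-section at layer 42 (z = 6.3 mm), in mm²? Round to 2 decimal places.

547.12 mm²

At z = 6.3 mm: the 19.5×30 cube contributes its full rectangle (area 585.00 mm²); the sphere at (-1, 6): section is a regular 16-gon, circumradius = √(r²−h²) = √(6.5²−3.2²) = 5.658 (area = (16/2)·5.658²·sin(360°/16) = 98.00 mm²); Taking the first minus the rest: starting from the 19.5×30 cube (585.00 mm²), the r=6.5 sphere at (-1, 6) partially overlaps it — only the 37.88 mm² overlap (of its 98.00 mm²) is removed, clipping the outline — area = 547.12 mm²; (whole slice rotated 45° about Z — lengths, areas and connectivity unchanged). Overall, the cross-section is a single solid region. Net area = 547.12 mm².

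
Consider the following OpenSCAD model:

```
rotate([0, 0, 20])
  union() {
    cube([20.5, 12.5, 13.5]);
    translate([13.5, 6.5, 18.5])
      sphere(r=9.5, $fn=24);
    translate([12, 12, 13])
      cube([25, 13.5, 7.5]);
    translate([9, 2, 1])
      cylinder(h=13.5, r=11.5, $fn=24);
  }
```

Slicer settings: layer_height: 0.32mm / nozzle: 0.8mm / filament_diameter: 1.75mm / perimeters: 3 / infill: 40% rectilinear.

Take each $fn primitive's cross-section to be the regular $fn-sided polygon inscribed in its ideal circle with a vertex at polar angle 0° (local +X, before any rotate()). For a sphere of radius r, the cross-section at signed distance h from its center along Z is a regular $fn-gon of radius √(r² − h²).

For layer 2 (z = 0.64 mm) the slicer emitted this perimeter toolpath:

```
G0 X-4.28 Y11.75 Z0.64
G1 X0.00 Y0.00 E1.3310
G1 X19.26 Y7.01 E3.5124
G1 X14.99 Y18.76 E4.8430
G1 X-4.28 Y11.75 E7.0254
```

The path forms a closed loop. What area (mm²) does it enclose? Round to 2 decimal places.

256.33 mm²

Apply the shoelace formula to the sequence of (X, Y) vertices; enclosed area = 256.33 mm².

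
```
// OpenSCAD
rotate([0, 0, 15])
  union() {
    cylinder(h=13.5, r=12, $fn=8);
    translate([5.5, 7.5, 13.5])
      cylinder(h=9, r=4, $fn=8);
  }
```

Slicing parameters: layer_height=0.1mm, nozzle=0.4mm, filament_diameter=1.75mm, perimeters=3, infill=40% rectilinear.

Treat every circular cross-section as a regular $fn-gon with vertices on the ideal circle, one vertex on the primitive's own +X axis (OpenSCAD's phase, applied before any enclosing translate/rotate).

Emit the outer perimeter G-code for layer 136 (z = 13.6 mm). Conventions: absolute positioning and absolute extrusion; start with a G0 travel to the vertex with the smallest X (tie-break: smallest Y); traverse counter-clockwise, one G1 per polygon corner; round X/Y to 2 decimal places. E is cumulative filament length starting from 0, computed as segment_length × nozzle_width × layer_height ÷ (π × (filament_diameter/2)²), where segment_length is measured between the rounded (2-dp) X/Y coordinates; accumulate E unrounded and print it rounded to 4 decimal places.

G0 X-0.49 Y7.63 Z13.60
G1 X1.37 Y5.20 E0.0509
G1 X4.41 Y4.80 E0.1019
G1 X6.84 Y6.67 E0.1529
G1 X7.24 Y9.70 E0.2037
G1 X5.37 Y12.13 E0.2547
G1 X2.34 Y12.53 E0.3055
G1 X-0.09 Y10.67 E0.3564
G1 X-0.49 Y7.63 E0.4074

At z = 13.6 mm: the cylinder is absent (z outside [0, 13.5]); the r=4 cylinder at (5.5, 7.5) gives a regular 8-gon of circumradius 4 (constant along its height); Combining (union): only the r=4 cylinder at (5.5, 7.5) is present, so the union is just that shape — 1 connected region; (rotated 15° about Z; rotation is an isometry so areas/perimeters/island counts are preserved). The outline is a single polygon with 8 vertices. Extrusion per mm of travel: 0.4 × 0.1 / (π × 0.875²) = 0.016630. Accumulating E over each segment gives final E = 0.4074.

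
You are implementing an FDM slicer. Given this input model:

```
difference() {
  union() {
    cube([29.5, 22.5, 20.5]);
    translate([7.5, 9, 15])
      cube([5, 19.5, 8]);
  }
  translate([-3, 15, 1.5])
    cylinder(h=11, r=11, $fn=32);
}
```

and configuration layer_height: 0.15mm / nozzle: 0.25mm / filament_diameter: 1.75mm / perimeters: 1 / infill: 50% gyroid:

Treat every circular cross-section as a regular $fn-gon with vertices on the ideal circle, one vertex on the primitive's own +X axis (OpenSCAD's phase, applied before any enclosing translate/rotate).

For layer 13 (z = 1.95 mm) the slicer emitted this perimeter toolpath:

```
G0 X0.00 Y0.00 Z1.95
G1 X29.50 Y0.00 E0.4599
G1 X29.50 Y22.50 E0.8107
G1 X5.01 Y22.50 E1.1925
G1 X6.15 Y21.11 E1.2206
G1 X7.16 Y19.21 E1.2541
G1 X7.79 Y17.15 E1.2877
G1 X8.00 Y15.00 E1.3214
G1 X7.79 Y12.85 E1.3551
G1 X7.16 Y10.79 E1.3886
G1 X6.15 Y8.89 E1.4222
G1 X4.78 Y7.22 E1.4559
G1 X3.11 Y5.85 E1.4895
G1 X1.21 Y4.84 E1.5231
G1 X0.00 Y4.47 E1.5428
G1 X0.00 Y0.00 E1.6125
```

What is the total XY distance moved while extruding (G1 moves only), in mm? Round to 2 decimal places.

Sum the Euclidean lengths of each G1 segment: total = 103.43 mm.

103.43 mm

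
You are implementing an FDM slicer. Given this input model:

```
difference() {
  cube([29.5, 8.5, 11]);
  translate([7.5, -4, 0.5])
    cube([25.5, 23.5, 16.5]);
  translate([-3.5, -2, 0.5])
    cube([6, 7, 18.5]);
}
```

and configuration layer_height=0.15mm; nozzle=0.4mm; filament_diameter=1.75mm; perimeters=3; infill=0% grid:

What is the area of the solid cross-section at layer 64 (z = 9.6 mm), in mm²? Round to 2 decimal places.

51.25 mm²

At z = 9.6 mm: the cube (footprint 29.5×8.5) is included at this height (area 250.75 mm²); the 25.5×23.5 cube at (7.5, -4) contributes its full rectangle (area 599.25 mm²); the cube at (-3.5, -2) (footprint 6×7) is included at this height (area 42.00 mm²); Subtracting the remaining from the first: starting from the 29.5×8.5 cube (250.75 mm²), the 25.5×23.5 cube at (7.5, -4) partially overlaps it — only the 187.00 mm² overlap (of its 599.25 mm²) is removed, clipping the outline; the 6×7 cube at (-3.5, -2) partially overlaps it — only the 12.50 mm² overlap (of its 42.00 mm²) is removed, clipping the outline — area = 51.25 mm². Overall, the cross-section is a single solid region. Net area = 51.25 mm².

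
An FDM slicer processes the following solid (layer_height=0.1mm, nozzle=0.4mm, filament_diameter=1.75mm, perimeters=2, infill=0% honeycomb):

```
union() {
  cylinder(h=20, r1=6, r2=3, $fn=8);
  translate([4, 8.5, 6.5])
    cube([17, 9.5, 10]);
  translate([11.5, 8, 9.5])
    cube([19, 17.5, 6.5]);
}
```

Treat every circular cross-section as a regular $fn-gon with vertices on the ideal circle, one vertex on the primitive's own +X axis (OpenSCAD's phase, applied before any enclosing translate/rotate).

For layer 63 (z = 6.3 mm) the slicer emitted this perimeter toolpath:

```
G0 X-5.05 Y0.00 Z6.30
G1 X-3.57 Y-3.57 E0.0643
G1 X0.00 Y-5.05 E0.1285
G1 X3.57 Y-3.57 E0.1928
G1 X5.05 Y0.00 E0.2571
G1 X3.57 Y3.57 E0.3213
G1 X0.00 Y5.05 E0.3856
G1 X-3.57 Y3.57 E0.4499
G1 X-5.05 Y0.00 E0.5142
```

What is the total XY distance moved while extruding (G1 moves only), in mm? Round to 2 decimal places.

Sum the Euclidean lengths of each G1 segment: total = 30.92 mm.

30.92 mm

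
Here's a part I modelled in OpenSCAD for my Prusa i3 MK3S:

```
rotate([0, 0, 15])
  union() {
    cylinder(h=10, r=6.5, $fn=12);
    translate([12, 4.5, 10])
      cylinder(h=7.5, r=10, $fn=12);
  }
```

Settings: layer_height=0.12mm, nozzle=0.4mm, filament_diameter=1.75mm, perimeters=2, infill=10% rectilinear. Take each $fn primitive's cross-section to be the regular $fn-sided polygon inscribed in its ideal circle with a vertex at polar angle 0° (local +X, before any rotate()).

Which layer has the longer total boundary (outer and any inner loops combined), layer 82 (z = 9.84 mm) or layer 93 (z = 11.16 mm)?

Layer 82 (z = 9.84): the r=6.5 cylinder contributes a regular 12-gon of circumradius 6.5 (perimeter = 2·12·6.500·sin(180°/12) = 40.38 mm); the cylinder at (12, 4.5) does not reach this height (z outside [10, 17.5]); Combining (union): only the r=6.5 cylinder is present, so the union is just that shape — boundary = 40.38 mm; (rotated 15° about Z; rotation is an isometry so areas/perimeters/island counts are preserved). So its perimeter = 40.38 mm. Layer 93 (z = 11.16): the cylinder is not intersected at this z (z outside [0, 10]); the r=10 cylinder at (12, 4.5) contributes a regular 12-gon of circumradius 10 (perimeter = 2·12·10.000·sin(180°/12) = 62.12 mm); Combining (union): only the r=10 cylinder at (12, 4.5) is present, so the union is just that shape — boundary = 62.12 mm; (rotated 15° about Z; rotation is an isometry so areas/perimeters/island counts are preserved). So its perimeter = 62.12 mm. Layer 93 is larger (62.12 vs 40.38 mm).

layer 93 (z = 11.16 mm)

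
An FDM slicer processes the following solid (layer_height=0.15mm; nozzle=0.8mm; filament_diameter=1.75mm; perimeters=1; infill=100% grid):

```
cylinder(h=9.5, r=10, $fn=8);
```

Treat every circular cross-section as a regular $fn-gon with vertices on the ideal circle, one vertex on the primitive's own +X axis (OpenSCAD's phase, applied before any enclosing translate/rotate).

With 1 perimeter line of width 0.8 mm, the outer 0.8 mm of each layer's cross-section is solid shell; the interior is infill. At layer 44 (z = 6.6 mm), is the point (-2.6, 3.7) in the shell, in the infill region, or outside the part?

infill

At z = 6.6 mm: the r=10 cylinder gives a regular 8-gon of circumradius 10 (constant along its height). Overall, the cross-section is a single solid region. The nearest boundary edge runs (0.00, 10.00)→(-7.07, 7.07); distance from the point to it = 4.83 mm. The point is inside the cross-section and 4.83 mm from the nearest boundary — more than the 0.8 mm shell width (1 × 0.8), so it's in the infill interior.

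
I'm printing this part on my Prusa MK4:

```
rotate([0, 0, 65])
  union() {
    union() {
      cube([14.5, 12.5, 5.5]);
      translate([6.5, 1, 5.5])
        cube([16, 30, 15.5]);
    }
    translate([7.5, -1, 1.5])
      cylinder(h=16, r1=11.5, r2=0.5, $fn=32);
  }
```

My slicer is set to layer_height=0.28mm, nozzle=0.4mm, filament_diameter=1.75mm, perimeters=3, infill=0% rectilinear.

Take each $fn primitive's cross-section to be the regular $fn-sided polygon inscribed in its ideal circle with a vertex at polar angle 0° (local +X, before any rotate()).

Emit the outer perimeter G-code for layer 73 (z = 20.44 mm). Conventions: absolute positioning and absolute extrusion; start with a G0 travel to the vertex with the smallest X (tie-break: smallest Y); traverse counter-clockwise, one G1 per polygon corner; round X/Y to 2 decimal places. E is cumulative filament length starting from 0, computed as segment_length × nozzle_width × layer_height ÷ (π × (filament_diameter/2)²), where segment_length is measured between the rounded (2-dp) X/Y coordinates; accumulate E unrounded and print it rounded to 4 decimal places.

At z = 20.44 mm: the cube does not reach this height (z outside [0, 5.5]); the cube at (6.5, 1) is present — its section is the full 16×30 rectangle; Combining (union): only the 16×30 cube at (6.5, 1) is present, so the union is just that shape — 1 connected region; the cone at (7.5, -1) does not reach this height (z outside [1.5, 17.5]); Taking the union: only the result so far is present, so the union is just that shape — 1 connected region; (whole slice rotated 65° about Z — lengths, areas and connectivity unchanged). The outline is a single polygon with 4 vertices. Extrusion per mm of travel: 0.4 × 0.28 / (π × 0.875²) = 0.046564. Accumulating E over each segment gives final E = 4.2839.

G0 X-25.35 Y18.99 Z20.44
G1 X1.84 Y6.31 E1.3970
G1 X8.60 Y20.81 E2.1419
G1 X-18.59 Y33.49 E3.5389
G1 X-25.35 Y18.99 E4.2839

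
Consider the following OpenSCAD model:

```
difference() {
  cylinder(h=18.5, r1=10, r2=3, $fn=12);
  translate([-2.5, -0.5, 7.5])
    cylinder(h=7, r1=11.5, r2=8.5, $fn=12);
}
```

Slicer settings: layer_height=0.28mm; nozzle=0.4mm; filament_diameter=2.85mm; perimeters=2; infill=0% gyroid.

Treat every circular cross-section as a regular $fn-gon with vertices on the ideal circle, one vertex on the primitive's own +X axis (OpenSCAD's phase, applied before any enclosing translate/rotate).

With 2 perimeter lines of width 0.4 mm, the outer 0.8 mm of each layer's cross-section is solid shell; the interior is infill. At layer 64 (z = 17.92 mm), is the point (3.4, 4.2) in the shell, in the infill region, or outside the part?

At z = 17.92 mm: the cone contributes a regular 12-gon of circumradius 3.219 (interpolated between r1=10 and r2=3 at t=0.969); the cone at (-2.5, -0.5) is not intersected at this z (z outside [7.5, 14.5]); Subtracting the remaining from the first: none of the subtracted shapes is present at this height, so the cone is unchanged — 1 connected region. Overall, the cross-section is a single solid region. The nearest boundary edge runs (2.79, 1.61)→(1.61, 2.79); distance from the point to it = 2.26 mm. The point is not inside any of the regions above, so it lies outside the cross-section (2.26 mm from the nearest boundary).

outside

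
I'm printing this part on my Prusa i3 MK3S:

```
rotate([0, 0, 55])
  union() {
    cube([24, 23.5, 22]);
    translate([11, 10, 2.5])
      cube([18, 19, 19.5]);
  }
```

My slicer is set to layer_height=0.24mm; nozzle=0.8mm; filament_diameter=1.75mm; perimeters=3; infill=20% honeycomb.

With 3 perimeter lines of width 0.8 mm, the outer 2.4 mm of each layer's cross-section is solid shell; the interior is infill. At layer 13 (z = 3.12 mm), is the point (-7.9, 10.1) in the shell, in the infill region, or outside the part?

At z = 3.12 mm: the cube is present — its section is the full 24×23.5 rectangle; the cube at (11, 10) (footprint 18×19) is included at this height; Combining (union): the regions partially overlap (shared area 175.50 mm²), so overlapping operands fuse into one piece — 1 connected region; (whole slice rotated 55° about Z — lengths, areas and connectivity unchanged). Overall, the cross-section is a single solid region. Undo the 55° rotation: the query point maps to (3.742, 12.264) in the un-rotated model frame. The nearest boundary edge runs (0.00, 0.00)→(0.00, 23.50); distance from the point to it = 3.74 mm. The point is inside the cross-section and 3.74 mm from the nearest boundary — more than the 2.4 mm shell width (3 × 0.8), so it's in the infill interior.

infill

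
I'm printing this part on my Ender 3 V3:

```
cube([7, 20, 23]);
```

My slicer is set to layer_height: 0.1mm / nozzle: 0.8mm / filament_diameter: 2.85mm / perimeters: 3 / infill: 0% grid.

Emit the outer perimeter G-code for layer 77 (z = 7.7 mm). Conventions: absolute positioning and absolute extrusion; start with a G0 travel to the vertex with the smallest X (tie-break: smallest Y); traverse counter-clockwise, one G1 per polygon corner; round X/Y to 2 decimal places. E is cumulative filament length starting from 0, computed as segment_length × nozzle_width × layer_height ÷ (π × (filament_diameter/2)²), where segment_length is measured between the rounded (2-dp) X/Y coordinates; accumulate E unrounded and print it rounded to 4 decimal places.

At z = 7.7 mm: the 7×20 cube contributes its full rectangle. The outline is a single polygon with 4 vertices. Extrusion per mm of travel: 0.8 × 0.1 / (π × 1.425²) = 0.012540. Accumulating E over each segment gives final E = 0.6772.

G0 X0.00 Y0.00 Z7.70
G1 X7.00 Y0.00 E0.0878
G1 X7.00 Y20.00 E0.3386
G1 X0.00 Y20.00 E0.4264
G1 X0.00 Y0.00 E0.6772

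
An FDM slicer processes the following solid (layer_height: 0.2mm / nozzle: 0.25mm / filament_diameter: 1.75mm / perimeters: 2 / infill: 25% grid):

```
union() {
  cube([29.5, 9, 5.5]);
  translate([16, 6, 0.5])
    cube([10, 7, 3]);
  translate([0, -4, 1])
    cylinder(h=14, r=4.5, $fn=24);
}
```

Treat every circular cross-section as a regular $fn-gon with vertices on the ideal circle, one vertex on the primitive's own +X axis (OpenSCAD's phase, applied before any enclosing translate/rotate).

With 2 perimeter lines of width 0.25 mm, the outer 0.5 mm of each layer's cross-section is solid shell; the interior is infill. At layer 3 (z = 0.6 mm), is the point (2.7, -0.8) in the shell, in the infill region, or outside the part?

outside

At z = 0.6 mm: the cube is present — its section is the full 29.5×9 rectangle; the cube at (16, 6) is present — its section is the full 10×7 rectangle; the cylinder at (0, -4) is absent (z outside [1, 15]); Combining (union): the regions partially overlap (shared area 30.00 mm²), so overlapping operands fuse into one piece — 1 connected region. Overall, the cross-section is a single solid region. The nearest boundary edge runs (29.50, 0.00)→(0.00, 0.00); distance from the point to it = 0.80 mm. The point is not inside any of the regions above, so it lies outside the cross-section (0.80 mm from the nearest boundary).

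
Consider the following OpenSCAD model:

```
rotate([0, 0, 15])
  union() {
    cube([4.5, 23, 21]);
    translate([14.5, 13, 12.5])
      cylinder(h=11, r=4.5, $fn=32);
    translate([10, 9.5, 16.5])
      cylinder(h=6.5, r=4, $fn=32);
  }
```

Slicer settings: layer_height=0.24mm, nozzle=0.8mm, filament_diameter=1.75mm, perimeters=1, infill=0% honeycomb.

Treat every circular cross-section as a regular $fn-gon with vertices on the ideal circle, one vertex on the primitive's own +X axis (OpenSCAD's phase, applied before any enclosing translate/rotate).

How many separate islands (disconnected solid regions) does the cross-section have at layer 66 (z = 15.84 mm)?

2

At z = 15.84 mm: the cube is present — its section is the full 4.5×23 rectangle; the r=4.5 cylinder at (14.5, 13) contributes a regular 32-gon of circumradius 4.5; the cylinder at (10, 9.5) does not reach this height (z outside [16.5, 23]); Combining (union): the 2 present regions are separate (no shared area or edge), so areas and boundary lengths simply add and each stays a separate island — 2 connected regions; (rotated 15° about Z; rotation is an isometry so areas/perimeters/island counts are preserved). Overall, the cross-section has 2 separate islands. Island count = 2.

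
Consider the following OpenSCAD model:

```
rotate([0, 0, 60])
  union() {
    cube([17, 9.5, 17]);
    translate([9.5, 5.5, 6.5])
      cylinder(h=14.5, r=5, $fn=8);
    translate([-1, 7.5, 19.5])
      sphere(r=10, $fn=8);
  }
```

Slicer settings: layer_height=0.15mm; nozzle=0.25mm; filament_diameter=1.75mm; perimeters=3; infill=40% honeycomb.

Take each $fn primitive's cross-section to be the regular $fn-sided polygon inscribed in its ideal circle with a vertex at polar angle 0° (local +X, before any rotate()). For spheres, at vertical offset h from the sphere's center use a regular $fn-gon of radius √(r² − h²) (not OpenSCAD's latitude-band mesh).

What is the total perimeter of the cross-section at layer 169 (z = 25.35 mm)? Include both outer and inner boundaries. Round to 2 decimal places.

49.66 mm

At z = 25.35 mm: the cube is absent (z outside [0, 17]); the cylinder at (9.5, 5.5) does not reach this height (z outside [6.5, 21]); the r=10 sphere at (-1, 7.5) slices to a regular 8-gon of circumradius 8.110 (√(r²−h²) with h=5.85 from center) (perimeter = 2·8·8.110·sin(180°/8) = 49.66 mm); Taking the union: only the r=10 sphere at (-1, 7.5) is present, so the union is just that shape — boundary = 49.66 mm; (whole slice rotated 60° about Z — lengths, areas and connectivity unchanged). Overall, the cross-section is a single solid region. Total boundary length (outer) = 49.66 mm.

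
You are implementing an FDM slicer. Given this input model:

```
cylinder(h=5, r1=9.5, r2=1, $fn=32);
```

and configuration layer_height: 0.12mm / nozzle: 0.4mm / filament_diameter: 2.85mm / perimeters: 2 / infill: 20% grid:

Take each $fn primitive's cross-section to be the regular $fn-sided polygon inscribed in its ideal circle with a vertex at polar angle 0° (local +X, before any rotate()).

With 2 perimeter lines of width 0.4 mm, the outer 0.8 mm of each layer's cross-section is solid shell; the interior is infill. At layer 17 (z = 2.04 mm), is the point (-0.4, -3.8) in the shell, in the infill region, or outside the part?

infill

At z = 2.04 mm: the cone: at t=0.408 of its height the radius interpolates to r₁+(r₂−r₁)t = 6.032, giving a regular 32-gon of that circumradius. Overall, the cross-section is a single solid region. The nearest boundary edge runs (-1.18, -5.92)→(-0.00, -6.03); distance from the point to it = 2.18 mm. The point is inside the cross-section and 2.18 mm from the nearest boundary — more than the 0.8 mm shell width (2 × 0.4), so it's in the infill interior.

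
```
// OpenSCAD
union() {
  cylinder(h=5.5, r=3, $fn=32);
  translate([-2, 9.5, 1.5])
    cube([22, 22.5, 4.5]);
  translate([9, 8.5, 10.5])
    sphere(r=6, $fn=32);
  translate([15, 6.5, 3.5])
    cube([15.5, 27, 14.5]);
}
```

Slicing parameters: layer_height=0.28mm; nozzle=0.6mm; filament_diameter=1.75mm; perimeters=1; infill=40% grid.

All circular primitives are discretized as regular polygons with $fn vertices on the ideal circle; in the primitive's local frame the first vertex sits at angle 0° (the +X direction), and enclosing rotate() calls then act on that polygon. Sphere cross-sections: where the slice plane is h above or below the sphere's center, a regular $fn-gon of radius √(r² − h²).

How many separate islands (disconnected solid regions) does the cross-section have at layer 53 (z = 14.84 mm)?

2

At z = 14.84 mm: the cylinder is not intersected at this z (z outside [0, 5.5]); the cube at (-2, 9.5) does not reach this height (z outside [1.5, 6]); the sphere at (9, 8.5): section is a regular 32-gon, circumradius = √(r²−h²) = √(6²−4.34²) = 4.143; the cube at (15, 6.5) (footprint 15.5×27) is included at this height; Merging all regions: the 2 present regions are separate (no shared area or edge), so areas and boundary lengths simply add and each stays a separate island — 2 connected regions. Overall, the cross-section has 2 separate islands. Island count = 2.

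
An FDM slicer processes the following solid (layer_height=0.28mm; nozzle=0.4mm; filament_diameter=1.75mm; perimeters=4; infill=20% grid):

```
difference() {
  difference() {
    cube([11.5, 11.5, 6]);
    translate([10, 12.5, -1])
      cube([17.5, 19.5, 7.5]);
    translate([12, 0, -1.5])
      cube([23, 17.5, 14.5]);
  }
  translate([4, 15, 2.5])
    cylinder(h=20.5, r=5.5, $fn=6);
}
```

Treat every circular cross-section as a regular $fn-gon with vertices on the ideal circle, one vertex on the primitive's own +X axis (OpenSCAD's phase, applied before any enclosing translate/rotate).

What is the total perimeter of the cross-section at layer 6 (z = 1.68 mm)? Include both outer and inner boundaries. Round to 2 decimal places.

46.00 mm

At z = 1.68 mm: the 11.5×11.5 cube contributes its full rectangle (perimeter 46.00 mm); the cube at (10, 12.5) is present — its section is the full 17.5×19.5 rectangle (perimeter 74.00 mm); the cube at (12, 0) is present — its section is the full 23×17.5 rectangle (perimeter 81.00 mm); After the difference (first − rest): starting from the 11.5×11.5 cube, the 17.5×19.5 cube at (10, 12.5) misses the remaining region (no effect); the 23×17.5 cube at (12, 0) misses the remaining region (no effect) — boundary = 46.00 mm; the cylinder at (4, 15) does not reach this height (z outside [2.5, 23]); Subtracting the remaining from the first: none of the subtracted shapes is present at this height, so the result so far is unchanged — boundary = 46.00 mm. Overall, the cross-section is a single solid region. Total boundary length (outer) = 46.00 mm.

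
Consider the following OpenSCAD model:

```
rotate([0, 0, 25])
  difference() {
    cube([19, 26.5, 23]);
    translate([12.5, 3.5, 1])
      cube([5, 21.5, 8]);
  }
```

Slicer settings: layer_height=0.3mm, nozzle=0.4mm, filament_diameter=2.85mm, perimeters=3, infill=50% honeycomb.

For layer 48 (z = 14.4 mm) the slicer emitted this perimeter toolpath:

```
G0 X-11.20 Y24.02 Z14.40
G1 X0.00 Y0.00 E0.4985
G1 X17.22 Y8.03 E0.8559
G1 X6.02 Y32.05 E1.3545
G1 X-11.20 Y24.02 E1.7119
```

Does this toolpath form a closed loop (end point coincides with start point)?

yes

Start point (G0): (-11.20, 24.02). End point (last G1): the path returns to the start — closed.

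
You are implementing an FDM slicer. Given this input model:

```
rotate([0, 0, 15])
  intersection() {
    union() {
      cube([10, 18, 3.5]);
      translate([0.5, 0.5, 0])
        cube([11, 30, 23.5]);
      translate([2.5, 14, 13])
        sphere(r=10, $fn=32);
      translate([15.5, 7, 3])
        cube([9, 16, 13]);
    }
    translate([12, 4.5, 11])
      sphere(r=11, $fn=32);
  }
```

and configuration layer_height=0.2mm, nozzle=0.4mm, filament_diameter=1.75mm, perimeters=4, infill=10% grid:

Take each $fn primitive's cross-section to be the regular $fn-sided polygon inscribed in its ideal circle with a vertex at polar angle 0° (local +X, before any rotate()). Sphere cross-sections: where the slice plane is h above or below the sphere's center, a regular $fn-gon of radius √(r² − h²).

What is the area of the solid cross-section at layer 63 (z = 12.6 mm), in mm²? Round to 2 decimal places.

At z = 12.6 mm: the cube is not intersected at this z (z outside [0, 3.5]); the cube at (0.5, 0.5) (footprint 11×30) is included at this height (area 330.00 mm²); the r=10 sphere at (2.5, 14) slices to a regular 32-gon of circumradius 9.992 (√(r²−h²) with h=0.4 from center) (area = (32/2)·9.992²·sin(360°/32) = 311.65 mm²); the cube at (15.5, 7) (footprint 9×16) is included at this height (area 144.00 mm²); Combining (union): the regions partially overlap — summed areas 785.65 mm² minus the doubly-counted overlap 189.87 mm² gives 595.78 mm² — area = 595.78 mm²; the r=11 sphere at (12, 4.5) contributes a regular 32-gon of circumradius √(11²−1.6²) = 10.883 (area = (32/2)·10.883²·sin(360°/32) = 369.70 mm²); Keeping only the common overlap: the r=11 sphere at (12, 4.5) partially overlaps the result so far; clipping to the common part keeps 168.40 mm² — area = 168.40 mm²; (whole slice rotated 15° about Z — lengths, areas and connectivity unchanged). Overall, the cross-section has 2 separate islands. Net area = 168.40 mm².

168.40 mm²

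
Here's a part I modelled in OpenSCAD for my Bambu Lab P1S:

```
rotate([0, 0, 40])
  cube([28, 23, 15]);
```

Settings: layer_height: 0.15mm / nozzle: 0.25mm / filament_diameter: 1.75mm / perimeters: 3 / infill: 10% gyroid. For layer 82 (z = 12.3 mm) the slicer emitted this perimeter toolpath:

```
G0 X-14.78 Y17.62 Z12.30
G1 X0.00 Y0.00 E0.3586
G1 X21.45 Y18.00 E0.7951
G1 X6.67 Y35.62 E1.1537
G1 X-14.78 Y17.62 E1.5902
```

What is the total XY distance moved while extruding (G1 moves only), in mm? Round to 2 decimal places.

102.00 mm

Sum the Euclidean lengths of each G1 segment: total = 102.00 mm.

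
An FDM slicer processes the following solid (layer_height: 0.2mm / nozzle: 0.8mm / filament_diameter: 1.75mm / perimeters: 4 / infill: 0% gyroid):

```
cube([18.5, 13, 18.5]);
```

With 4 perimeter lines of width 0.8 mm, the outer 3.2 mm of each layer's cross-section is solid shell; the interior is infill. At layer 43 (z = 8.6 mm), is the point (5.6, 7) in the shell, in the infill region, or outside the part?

At z = 8.6 mm: the cube (footprint 18.5×13) is included at this height. Overall, the cross-section is a single solid region. The nearest boundary edge runs (0.00, 13.00)→(0.00, 0.00); distance from the point to it = 5.60 mm. The point is inside the cross-section and 5.60 mm from the nearest boundary — more than the 3.2 mm shell width (4 × 0.8), so it's in the infill interior.

infill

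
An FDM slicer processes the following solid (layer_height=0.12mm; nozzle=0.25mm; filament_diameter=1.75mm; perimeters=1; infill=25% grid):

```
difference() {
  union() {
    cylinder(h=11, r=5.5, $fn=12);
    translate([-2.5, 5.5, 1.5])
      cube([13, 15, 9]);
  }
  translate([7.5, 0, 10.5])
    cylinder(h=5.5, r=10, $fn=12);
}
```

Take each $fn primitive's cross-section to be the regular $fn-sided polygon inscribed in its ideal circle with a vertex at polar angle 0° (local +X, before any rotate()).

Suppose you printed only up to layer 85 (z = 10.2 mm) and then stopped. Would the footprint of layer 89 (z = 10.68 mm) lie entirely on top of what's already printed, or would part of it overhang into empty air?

entirely on top

Compare the two slices. At z = 10.2: the r=5.5 cylinder contributes a regular 12-gon of circumradius 5.5 (area = (12/2)·5.500²·sin(360°/12) = 90.75 mm²); the cube at (-2.5, 5.5) (footprint 13×15) is included at this height (area 195.00 mm²); Taking the union: the 2 present regions are separate (no shared area or edge), so areas and boundary lengths simply add and each stays a separate island — area = 285.75 mm²; the cylinder at (7.5, 0) does not reach this height (z outside [10.5, 16]); Subtracting the remaining from the first: none of the subtracted shapes is present at this height, so that combined region is unchanged — area = 285.75 mm². At z = 10.68: the r=5.5 cylinder gives a regular 12-gon of circumradius 5.5 (constant along its height) (area = (12/2)·5.500²·sin(360°/12) = 90.75 mm²); the cube at (-2.5, 5.5) is absent (z outside [1.5, 10.5]); Merging all regions: only the r=5.5 cylinder is present, so the union is just that shape — area = 90.75 mm²; the r=10 cylinder at (7.5, 0) contributes a regular 12-gon of circumradius 10 (area = (12/2)·10.000²·sin(360°/12) = 300.00 mm²); Taking the first minus the rest: starting from the result so far (90.75 mm²), the r=10 cylinder at (7.5, 0) partially overlaps it — only the 64.43 mm² overlap (of its 300.00 mm²) is removed, clipping the outline — area = 26.32 mm². Checking containment: the cross-section at z = 10.68 is a subset of the cross-section at z = 10.2.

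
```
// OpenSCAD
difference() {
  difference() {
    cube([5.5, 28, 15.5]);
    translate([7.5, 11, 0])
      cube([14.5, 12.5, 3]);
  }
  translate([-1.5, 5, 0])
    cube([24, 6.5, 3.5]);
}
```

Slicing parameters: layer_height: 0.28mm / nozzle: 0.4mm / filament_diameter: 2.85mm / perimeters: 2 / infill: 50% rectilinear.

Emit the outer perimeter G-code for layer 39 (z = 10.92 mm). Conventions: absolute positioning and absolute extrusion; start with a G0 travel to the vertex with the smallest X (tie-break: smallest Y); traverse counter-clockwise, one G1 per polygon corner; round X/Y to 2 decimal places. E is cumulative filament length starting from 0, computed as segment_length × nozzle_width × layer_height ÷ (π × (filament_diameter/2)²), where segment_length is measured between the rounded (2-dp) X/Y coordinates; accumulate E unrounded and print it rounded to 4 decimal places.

At z = 10.92 mm: the 5.5×28 cube contributes its full rectangle; the cube at (7.5, 11) does not reach this height (z outside [0, 3]); Taking the first minus the rest: none of the subtracted shapes is present at this height, so the 5.5×28 cube is unchanged — 1 connected region; the cube at (-1.5, 5) is absent (z outside [0, 3.5]); Subtracting the remaining from the first: none of the subtracted shapes is present at this height, so that combined region is unchanged — 1 connected region. The outline is a single polygon with 4 vertices. Extrusion per mm of travel: 0.4 × 0.28 / (π × 1.425²) = 0.017557. Accumulating E over each segment gives final E = 1.1763.

G0 X0.00 Y0.00 Z10.92
G1 X5.50 Y0.00 E0.0966
G1 X5.50 Y28.00 E0.5881
G1 X0.00 Y28.00 E0.6847
G1 X0.00 Y0.00 E1.1763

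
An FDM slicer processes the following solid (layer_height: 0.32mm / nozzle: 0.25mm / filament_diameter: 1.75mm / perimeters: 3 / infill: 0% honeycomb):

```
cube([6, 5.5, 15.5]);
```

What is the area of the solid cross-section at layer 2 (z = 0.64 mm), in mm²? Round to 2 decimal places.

33.00 mm²

At z = 0.64 mm: the cube is present — its section is the full 6×5.5 rectangle (area 33.00 mm²). Overall, the cross-section is a single solid region. Net area = 33.00 mm².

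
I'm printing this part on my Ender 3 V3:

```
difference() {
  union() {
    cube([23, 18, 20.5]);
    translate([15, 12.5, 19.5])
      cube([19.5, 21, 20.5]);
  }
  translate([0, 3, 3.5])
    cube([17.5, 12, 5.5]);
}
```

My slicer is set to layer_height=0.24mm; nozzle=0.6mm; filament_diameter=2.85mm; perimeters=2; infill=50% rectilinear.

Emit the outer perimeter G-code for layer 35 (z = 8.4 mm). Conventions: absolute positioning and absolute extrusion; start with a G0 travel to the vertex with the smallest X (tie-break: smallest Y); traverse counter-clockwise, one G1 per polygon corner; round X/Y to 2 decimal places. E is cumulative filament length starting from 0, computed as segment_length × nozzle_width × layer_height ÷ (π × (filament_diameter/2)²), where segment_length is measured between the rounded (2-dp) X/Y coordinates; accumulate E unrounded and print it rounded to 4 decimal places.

G0 X0.00 Y0.00 Z8.40
G1 X23.00 Y0.00 E0.5192
G1 X23.00 Y18.00 E0.9255
G1 X0.00 Y18.00 E1.4447
G1 X0.00 Y15.00 E1.5124
G1 X17.50 Y15.00 E1.9074
G1 X17.50 Y3.00 E2.1783
G1 X0.00 Y3.00 E2.5733
G1 X0.00 Y0.00 E2.6410

At z = 8.4 mm: the cube is present — its section is the full 23×18 rectangle; the cube at (15, 12.5) is not intersected at this z (z outside [19.5, 40]); Combining (union): only the 23×18 cube is present, so the union is just that shape — 1 connected region; the 17.5×12 cube at (0, 3) contributes its full rectangle; Subtracting the remaining from the first: starting from the result so far, the 17.5×12 cube at (0, 3) lies inside it touching the edge (removes its full 210.00 mm²) — 1 connected region. The outline is a single polygon with 8 vertices. Extrusion per mm of travel: 0.6 × 0.24 / (π × 1.425²) = 0.022573. Accumulating E over each segment gives final E = 2.6410.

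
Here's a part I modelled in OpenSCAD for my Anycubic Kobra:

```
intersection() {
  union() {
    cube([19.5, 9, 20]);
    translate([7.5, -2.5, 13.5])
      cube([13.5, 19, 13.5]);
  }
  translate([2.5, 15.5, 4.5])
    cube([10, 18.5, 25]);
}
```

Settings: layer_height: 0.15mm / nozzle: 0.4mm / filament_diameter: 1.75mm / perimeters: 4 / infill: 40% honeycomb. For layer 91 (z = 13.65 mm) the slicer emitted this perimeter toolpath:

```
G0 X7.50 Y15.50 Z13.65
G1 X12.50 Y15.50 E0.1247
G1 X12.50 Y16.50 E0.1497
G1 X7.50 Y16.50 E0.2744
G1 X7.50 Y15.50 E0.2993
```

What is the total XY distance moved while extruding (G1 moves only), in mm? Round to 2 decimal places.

Sum the Euclidean lengths of each G1 segment: total = 12.00 mm.

12.00 mm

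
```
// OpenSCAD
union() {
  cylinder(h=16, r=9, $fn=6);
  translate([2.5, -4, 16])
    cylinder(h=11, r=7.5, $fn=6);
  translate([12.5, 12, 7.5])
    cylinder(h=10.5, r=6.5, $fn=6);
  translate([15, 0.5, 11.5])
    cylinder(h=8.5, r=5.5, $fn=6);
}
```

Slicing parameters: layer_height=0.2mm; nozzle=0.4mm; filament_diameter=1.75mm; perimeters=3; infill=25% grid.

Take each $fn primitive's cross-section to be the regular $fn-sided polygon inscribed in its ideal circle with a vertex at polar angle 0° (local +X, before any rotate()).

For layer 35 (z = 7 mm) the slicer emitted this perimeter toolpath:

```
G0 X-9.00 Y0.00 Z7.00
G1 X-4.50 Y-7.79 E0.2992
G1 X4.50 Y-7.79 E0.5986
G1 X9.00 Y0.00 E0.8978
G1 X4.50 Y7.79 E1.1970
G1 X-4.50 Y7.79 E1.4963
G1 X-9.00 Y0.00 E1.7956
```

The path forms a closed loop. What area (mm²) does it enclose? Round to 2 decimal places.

Apply the shoelace formula to the sequence of (X, Y) vertices; enclosed area = 210.33 mm².

210.33 mm²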